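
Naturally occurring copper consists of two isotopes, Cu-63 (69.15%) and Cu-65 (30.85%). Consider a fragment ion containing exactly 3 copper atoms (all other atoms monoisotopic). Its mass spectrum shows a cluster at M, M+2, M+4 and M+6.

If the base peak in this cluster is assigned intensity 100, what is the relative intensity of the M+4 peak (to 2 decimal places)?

44.61

Term probabilities: M 0.3307, M+2 0.4425, M+4 0.1974, M+6 0.0294. Base peak = M+2.
P(M+2) = C(3,1) × 0.6915^2 × 0.3085^1 = 3 × 0.47817225 × 0.3085 = 0.442548 (base)
P(M+4) = C(3,2) × 0.6915^1 × 0.3085^2 = 3 × 0.6915 × 0.09517225 = 0.197435
Relative intensity = 0.197435 / 0.442548 × 100 = 44.61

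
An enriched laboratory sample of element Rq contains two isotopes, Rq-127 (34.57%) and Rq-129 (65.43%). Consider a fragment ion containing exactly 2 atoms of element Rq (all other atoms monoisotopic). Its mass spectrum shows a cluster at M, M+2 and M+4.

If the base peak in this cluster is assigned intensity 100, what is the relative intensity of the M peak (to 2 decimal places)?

Binomial terms of (0.3457 + 0.6543)^2: M 0.1195, M+2 0.4524, M+4 0.4281 → M+2 is the base peak.
P(M+2) = C(2,1) × 0.3457^1 × 0.6543^1 = 2 × 0.3457 × 0.6543 = 0.452383 (base)
P(M) = C(2,0) × 0.3457^2 × 0.6543^0 = 1 × 0.11950849 × 1.0000 = 0.119508
Relative intensity = 0.119508 / 0.452383 × 100 = 26.42

26.42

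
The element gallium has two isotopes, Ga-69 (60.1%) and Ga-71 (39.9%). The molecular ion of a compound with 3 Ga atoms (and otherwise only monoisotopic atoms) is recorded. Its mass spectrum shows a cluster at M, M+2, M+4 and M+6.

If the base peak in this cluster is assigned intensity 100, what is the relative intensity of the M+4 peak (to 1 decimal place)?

Binomial terms of (0.601 + 0.399)^3: M 0.2171, M+2 0.4324, M+4 0.2870, M+6 0.0635 → M+2 is the base peak.
P(M+2) = C(3,1) × 0.601^2 × 0.399^1 = 3 × 0.361201 × 0.3990 = 0.432358 (base)
P(M+4) = C(3,2) × 0.601^1 × 0.399^2 = 3 × 0.6010 × 0.159201 = 0.287039
Relative intensity = 0.287039 / 0.432358 × 100 = 66.4

66.4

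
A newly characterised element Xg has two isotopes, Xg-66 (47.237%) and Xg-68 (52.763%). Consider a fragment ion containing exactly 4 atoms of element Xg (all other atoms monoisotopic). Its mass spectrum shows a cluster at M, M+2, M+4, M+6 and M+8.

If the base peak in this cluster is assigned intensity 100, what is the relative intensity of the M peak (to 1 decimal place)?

13.4

Binomial terms of (0.47237 + 0.52763)^4: M 0.0498, M+2 0.2225, M+4 0.3727, M+6 0.2775, M+8 0.0775 → M+4 is the base peak.
P(M+4) = C(4,2) × 0.47237^2 × 0.52763^2 = 6 × 0.22313342 × 0.27839342 = 0.372713 (base)
P(M) = C(4,0) × 0.47237^4 × 0.52763^0 = 1 × 0.04978852 × 1.0000 = 0.049789
Relative intensity = 0.049789 / 0.372713 × 100 = 13.4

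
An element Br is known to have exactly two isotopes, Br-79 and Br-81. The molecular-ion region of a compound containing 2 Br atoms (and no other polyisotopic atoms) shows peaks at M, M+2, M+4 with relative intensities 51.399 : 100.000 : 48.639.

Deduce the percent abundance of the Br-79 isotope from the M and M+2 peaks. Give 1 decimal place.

Let p = fractional abundance of Br-79. I(M+2)/I(M) = [C(2,1)·p^1·(1−p)] / p^2 = 2·(1−p)/p = 100.000/51.399 = 1.9456
(1−p)/p = 1.9456/2 = 0.9728  ⇒  p = 1/(1 + 0.9728) = 0.5069
Br-79: 50.7%, Br-81: 49.3%.

50.7%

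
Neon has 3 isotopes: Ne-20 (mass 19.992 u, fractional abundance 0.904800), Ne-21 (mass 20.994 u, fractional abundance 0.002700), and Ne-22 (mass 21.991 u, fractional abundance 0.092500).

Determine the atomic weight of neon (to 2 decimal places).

20.18 u

Weight each isotope mass by its fractional abundance: 0.904800 × 19.992 + 0.002700 × 20.994 + 0.092500 × 21.991
= 18.0888 + 0.0567 + 2.0342 = 20.1797 u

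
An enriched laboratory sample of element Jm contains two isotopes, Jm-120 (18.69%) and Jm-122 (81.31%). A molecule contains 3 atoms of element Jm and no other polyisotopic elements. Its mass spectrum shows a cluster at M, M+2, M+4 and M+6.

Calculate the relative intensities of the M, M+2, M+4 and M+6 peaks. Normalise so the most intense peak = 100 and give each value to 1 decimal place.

Expanding (0.1869 + 0.8131)^3:
P(M) = 0.1869^3 = 0.006529
P(M+2) = 3 × 0.1869^2 × 0.8131^1 = 0.085209
P(M+4) = 3 × 0.1869^1 × 0.8131^2 = 0.370696
P(M+6) = 0.8131^3 = 0.537566
The M+6 peak is largest (0.537566); scaling to 100 gives 1.2 : 15.9 : 69.0 : 100.0.

1.2 : 15.9 : 69.0 : 100.0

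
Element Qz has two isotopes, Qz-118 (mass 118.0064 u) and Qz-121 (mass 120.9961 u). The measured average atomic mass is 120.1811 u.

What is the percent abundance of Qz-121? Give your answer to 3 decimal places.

With x = fraction of Qz-118 (so Qz-121 is 1 − x):
118.0064·x + 120.9961·(1 − x) = 120.1811
(118.0064 − 120.9961)·x = 120.1811 − 120.9961
x = -0.8150 / -2.9897 = 0.27260 → 27.260% Qz-118, 72.740% Qz-121.

72.740%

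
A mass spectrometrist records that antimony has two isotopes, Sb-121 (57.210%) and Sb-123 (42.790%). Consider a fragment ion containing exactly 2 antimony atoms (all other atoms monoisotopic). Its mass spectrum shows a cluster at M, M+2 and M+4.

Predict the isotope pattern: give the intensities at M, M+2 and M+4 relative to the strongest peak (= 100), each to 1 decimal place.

Each Sb atom is independently Sb-121 (p = 0.57210) or Sb-123 (q = 0.42790); the cluster is the binomial expansion (p + q)^2.
P(M) = 0.57210^2 = 0.327298
P(M+2) = 2 × 0.57210^1 × 0.42790^1 = 0.489603
P(M+4) = 0.42790^2 = 0.183098
The M+2 peak is largest (0.489603); scaling to 100 gives 66.8 : 100.0 : 37.4.

66.8 : 100.0 : 37.4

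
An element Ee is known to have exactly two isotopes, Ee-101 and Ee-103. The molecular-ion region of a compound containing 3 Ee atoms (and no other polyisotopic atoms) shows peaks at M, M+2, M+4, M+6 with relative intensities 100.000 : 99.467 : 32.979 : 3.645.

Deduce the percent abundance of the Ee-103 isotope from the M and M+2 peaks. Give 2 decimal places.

Let p = fractional abundance of Ee-101. I(M+2)/I(M) = [C(3,1)·p^2·(1−p)] / p^3 = 3·(1−p)/p = 99.467/100.000 = 0.9947
(1−p)/p = 0.9947/3 = 0.3316  ⇒  p = 1/(1 + 0.3316) = 0.7510
Ee-101: 75.10%, Ee-103: 24.90%.

24.90%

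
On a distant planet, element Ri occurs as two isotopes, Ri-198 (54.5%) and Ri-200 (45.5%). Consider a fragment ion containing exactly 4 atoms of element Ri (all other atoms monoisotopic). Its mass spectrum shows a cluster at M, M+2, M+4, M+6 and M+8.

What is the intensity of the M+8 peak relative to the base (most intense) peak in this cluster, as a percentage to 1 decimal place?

Term probabilities: M 0.0882, M+2 0.2946, M+4 0.3689, M+6 0.2053, M+8 0.0429. Base peak = M+4.
P(M+4) = C(4,2) × 0.545^2 × 0.455^2 = 6 × 0.297025 × 0.207025 = 0.368950 (base)
P(M+8) = C(4,4) × 0.545^0 × 0.455^4 = 1 × 1.0000 × 0.04285935 = 0.042859
Relative intensity = 0.042859 / 0.368950 × 100 = 11.6

11.6%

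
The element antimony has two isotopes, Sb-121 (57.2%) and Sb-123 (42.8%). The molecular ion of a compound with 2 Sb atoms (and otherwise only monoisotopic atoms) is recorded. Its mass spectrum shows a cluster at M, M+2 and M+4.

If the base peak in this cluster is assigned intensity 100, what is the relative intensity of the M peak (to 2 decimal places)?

(0.572 + 0.428)^2 gives M 0.3272, M+2 0.4896, M+4 0.1832; the largest is M+2.
P(M+2) = C(2,1) × 0.572^1 × 0.428^1 = 2 × 0.5720 × 0.4280 = 0.489632 (base)
P(M) = C(2,0) × 0.572^2 × 0.428^0 = 1 × 0.327184 × 1.0000 = 0.327184
Relative intensity = 0.327184 / 0.489632 × 100 = 66.82

66.82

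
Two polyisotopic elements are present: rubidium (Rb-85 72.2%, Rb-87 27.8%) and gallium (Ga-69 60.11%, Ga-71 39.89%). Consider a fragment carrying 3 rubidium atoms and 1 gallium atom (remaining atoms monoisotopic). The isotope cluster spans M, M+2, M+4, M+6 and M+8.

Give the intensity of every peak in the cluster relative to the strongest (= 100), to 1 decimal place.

Rubidium pattern (n=3): 0.37636705 : 0.43475086 : 0.16739714 : 0.02148495
Gallium pattern (n=1): 0.6011 : 0.3989
Convolve the two distributions (both contribute in 2-u steps):
  M: 0.37636705×0.6011 = 0.226234
  M+2: 0.37636705×0.3989 + 0.43475086×0.6011 = 0.411462
  M+4: 0.43475086×0.3989 + 0.16739714×0.6011 = 0.274045
  M+6: 0.16739714×0.3989 + 0.02148495×0.6011 = 0.079689
  M+8: 0.02148495×0.3989 = 0.008570
Scale to base peak (0.411462) = 100: 55.0 : 100.0 : 66.6 : 19.4 : 2.1

55.0 : 100.0 : 66.6 : 19.4 : 2.1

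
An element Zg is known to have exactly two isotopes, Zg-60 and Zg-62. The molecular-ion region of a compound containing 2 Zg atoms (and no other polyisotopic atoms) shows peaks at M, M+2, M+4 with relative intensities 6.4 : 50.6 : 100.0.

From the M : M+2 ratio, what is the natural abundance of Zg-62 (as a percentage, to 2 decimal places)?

79.81%

Let p = fractional abundance of Zg-60. I(M+2)/I(M) = [C(2,1)·p^1·(1−p)] / p^2 = 2·(1−p)/p = 50.6/6.4 = 7.9062
(1−p)/p = 7.9062/2 = 3.9531  ⇒  p = 1/(1 + 3.9531) = 0.2019
Zg-60: 20.19%, Zg-62: 79.81%.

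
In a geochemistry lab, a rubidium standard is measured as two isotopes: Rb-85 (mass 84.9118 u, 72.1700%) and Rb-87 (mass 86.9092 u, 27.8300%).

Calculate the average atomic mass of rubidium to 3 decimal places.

85.468 u

Ar = Σ fᵢ·mᵢ = 0.721700 × 84.9118 + 0.278300 × 86.9092
= 61.28085 + 24.18683 = 85.46768 u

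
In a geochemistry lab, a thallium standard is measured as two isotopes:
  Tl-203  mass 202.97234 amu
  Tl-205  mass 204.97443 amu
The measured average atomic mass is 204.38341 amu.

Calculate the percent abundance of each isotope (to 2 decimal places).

Tl-203: 29.52%, Tl-205: 70.48%

Writing the weighted mean with unknown fraction x of Tl-203:
202.97234·x + 204.97443·(1 − x) = 204.38341
(202.97234 − 204.97443)·x = 204.38341 − 204.97443
x = -0.59102 / -2.00209 = 0.29520 → 29.52% Tl-203, 70.48% Tl-205.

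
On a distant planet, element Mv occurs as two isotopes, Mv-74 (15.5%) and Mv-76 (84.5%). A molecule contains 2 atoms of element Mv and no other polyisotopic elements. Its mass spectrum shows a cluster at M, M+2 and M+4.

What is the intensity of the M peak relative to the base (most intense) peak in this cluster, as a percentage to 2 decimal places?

3.36%

Binomial terms of (0.155 + 0.845)^2: M 0.0240, M+2 0.2620, M+4 0.7140 → M+4 is the base peak.
P(M+4) = C(2,2) × 0.155^0 × 0.845^2 = 1 × 1.0000 × 0.714025 = 0.714025 (base)
P(M) = C(2,0) × 0.155^2 × 0.845^0 = 1 × 0.024025 × 1.0000 = 0.024025
Relative intensity = 0.024025 / 0.714025 × 100 = 3.36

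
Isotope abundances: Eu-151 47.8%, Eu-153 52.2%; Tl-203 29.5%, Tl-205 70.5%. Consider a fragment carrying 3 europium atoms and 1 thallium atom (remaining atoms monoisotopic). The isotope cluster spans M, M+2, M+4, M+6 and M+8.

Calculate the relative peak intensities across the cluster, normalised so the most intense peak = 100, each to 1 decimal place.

Europium pattern (n=3): 0.10921535 : 0.35780594 : 0.39074206 : 0.14223665
Thallium pattern (n=1): 0.2950 : 0.7050
Convolve the two distributions (both contribute in 2-u steps):
  M: 0.10921535×0.2950 = 0.032219
  M+2: 0.10921535×0.7050 + 0.35780594×0.2950 = 0.182550
  M+4: 0.35780594×0.7050 + 0.39074206×0.2950 = 0.367522
  M+6: 0.39074206×0.7050 + 0.14223665×0.2950 = 0.317433
  M+8: 0.14223665×0.7050 = 0.100277
Scale to base peak (0.367522) = 100: 8.8 : 49.7 : 100.0 : 86.4 : 27.3

8.8 : 49.7 : 100.0 : 86.4 : 27.3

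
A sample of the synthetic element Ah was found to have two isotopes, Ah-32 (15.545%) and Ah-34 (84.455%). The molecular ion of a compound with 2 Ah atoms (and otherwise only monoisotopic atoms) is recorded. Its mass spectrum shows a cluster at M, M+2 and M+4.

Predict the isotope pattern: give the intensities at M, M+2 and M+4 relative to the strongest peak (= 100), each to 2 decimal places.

3.39 : 36.81 : 100.00

Each Ah atom is independently Ah-32 (p = 0.15545) or Ah-34 (q = 0.84455); the cluster is the binomial expansion (p + q)^2.
P(M) = 0.15545^2 = 0.024165
P(M+2) = 2 × 0.15545^1 × 0.84455^1 = 0.262571
P(M+4) = 0.84455^2 = 0.713265
The M+4 peak is largest (0.713265); scaling to 100 gives 3.39 : 36.81 : 100.00.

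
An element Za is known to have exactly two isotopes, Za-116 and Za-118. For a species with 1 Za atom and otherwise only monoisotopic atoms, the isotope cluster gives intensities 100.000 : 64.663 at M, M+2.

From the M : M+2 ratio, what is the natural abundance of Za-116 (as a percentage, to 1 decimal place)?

60.7%

If p is the fraction of Za that is Za-116, then I(M+2)/I(M) = [C(1,1)·p^0·(1−p)] / p^1 = 1·(1−p)/p = 64.663/100.000 = 0.6466
(1−p)/p = 0.6466/1 = 0.6466  ⇒  p = 1/(1 + 0.6466) = 0.6073
Za-116: 60.7%, Za-118: 39.3%.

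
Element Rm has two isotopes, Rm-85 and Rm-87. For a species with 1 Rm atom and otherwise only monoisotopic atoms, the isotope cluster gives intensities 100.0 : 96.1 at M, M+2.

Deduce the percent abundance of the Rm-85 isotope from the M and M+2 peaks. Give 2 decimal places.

50.99%

If p is the fraction of Rm that is Rm-85, then I(M+2)/I(M) = [C(1,1)·p^0·(1−p)] / p^1 = 1·(1−p)/p = 96.1/100.0 = 0.9610
(1−p)/p = 0.9610/1 = 0.9610  ⇒  p = 1/(1 + 0.9610) = 0.5099
Rm-85: 50.99%, Rm-87: 49.01%.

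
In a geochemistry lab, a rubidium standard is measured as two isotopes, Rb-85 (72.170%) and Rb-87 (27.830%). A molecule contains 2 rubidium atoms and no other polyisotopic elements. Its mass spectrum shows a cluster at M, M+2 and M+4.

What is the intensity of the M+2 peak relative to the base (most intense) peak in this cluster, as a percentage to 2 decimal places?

77.12%

Term probabilities: M 0.5209, M+2 0.4017, M+4 0.0775. Base peak = M.
P(M) = C(2,0) × 0.72170^2 × 0.27830^0 = 1 × 0.52085089 × 1.0000 = 0.520851 (base)
P(M+2) = C(2,1) × 0.72170^1 × 0.27830^1 = 2 × 0.7217 × 0.2783 = 0.401698
Relative intensity = 0.401698 / 0.520851 × 100 = 77.12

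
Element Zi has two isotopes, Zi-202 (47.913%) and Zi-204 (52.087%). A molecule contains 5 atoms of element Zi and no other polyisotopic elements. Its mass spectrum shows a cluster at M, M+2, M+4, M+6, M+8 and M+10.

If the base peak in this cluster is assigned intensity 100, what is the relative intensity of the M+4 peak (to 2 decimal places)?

(0.47913 + 0.52087)^5 gives M 0.0253, M+2 0.1373, M+4 0.2984, M+6 0.3244, M+8 0.1763, M+10 0.0383; the largest is M+6.
P(M+6) = C(5,3) × 0.47913^2 × 0.52087^3 = 10 × 0.22956556 × 0.14131493 = 0.324410 (base)
P(M+4) = C(5,2) × 0.47913^3 × 0.52087^2 = 10 × 0.10999175 × 0.27130556 = 0.298414
Relative intensity = 0.298414 / 0.324410 × 100 = 91.99

91.99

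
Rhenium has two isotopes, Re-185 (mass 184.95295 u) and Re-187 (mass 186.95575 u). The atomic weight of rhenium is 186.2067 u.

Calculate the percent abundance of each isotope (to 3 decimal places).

Writing the weighted mean with unknown fraction x of Re-185:
184.95295·x + 186.95575·(1 − x) = 186.2067
(184.95295 − 186.95575)·x = 186.2067 − 186.95575
x = -0.74905 / -2.00280 = 0.37400 → 37.400% Re-185, 62.600% Re-187.

Re-185: 37.400%, Re-187: 62.600%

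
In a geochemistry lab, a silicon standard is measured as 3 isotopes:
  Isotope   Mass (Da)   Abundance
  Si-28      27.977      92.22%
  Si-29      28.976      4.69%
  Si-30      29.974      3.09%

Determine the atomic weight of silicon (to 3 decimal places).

28.086 Da

The abundance-weighted mean is 0.9222 × 27.977 + 0.0469 × 28.976 + 0.0309 × 29.974
= 25.8004 + 1.3590 + 0.9262 = 28.0856 Da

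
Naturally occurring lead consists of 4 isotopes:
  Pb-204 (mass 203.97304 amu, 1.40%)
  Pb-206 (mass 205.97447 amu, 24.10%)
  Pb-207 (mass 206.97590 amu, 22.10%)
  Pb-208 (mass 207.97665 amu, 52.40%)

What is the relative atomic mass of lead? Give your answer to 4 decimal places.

Ar = Σ fᵢ·mᵢ = 0.0140 × 203.97304 + 0.2410 × 205.97447 + 0.2210 × 206.97590 + 0.5240 × 207.97665
= 2.855623 + 49.639847 + 45.741674 + 108.979765 = 207.216909 amu

207.2169 amu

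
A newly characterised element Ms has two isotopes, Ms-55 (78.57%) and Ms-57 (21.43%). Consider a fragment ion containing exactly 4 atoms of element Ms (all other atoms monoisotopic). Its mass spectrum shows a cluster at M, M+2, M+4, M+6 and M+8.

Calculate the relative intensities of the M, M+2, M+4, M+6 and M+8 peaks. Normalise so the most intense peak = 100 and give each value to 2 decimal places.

Each Ms atom is independently Ms-55 (p = 0.7857) or Ms-57 (q = 0.2143); the cluster is the binomial expansion (p + q)^4.
P(M) = 0.7857^4 = 0.381090
P(M+2) = 4 × 0.7857^3 × 0.2143^1 = 0.415769
P(M+4) = 6 × 0.7857^2 × 0.2143^2 = 0.170102
P(M+6) = 4 × 0.7857^1 × 0.2143^3 = 0.030930
P(M+8) = 0.2143^4 = 0.002109
The M+2 peak is largest (0.415769); scaling to 100 gives 91.66 : 100.00 : 40.91 : 7.44 : 0.51.

91.66 : 100.00 : 40.91 : 7.44 : 0.51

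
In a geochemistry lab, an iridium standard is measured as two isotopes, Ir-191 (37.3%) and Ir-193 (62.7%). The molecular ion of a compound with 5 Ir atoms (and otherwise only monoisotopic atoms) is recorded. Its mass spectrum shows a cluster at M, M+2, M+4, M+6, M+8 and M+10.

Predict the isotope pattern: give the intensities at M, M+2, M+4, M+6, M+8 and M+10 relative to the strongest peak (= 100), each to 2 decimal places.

Each Ir atom is independently Ir-191 (p = 0.373) or Ir-193 (q = 0.627); the cluster is the binomial expansion (p + q)^5.
P(M) = 0.373^5 = 0.007220
P(M+2) = 5 × 0.373^4 × 0.627^1 = 0.060684
P(M+4) = 10 × 0.373^3 × 0.627^2 = 0.204015
P(M+6) = 10 × 0.373^2 × 0.627^3 = 0.342942
P(M+8) = 5 × 0.373^1 × 0.627^4 = 0.288237
P(M+10) = 0.627^5 = 0.096903
The M+6 peak is largest (0.342942); scaling to 100 gives 2.11 : 17.70 : 59.49 : 100.00 : 84.05 : 28.26.

2.11 : 17.70 : 59.49 : 100.00 : 84.05 : 28.26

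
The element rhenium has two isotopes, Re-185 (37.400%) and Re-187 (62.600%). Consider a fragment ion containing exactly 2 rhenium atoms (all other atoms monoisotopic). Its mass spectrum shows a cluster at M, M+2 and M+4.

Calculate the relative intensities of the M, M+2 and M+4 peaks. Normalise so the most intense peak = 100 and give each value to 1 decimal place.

29.9 : 100.0 : 83.7

Each Re atom is independently Re-185 (p = 0.37400) or Re-187 (q = 0.62600); the cluster is the binomial expansion (p + q)^2.
P(M) = 0.37400^2 = 0.139876
P(M+2) = 2 × 0.37400^1 × 0.62600^1 = 0.468248
P(M+4) = 0.62600^2 = 0.391876
The M+2 peak is largest (0.468248); scaling to 100 gives 29.9 : 100.0 : 83.7.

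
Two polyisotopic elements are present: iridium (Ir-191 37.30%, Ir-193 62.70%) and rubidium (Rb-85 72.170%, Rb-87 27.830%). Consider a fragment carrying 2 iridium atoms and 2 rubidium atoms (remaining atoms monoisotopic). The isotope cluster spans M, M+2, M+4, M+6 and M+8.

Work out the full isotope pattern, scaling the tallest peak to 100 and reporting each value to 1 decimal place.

18.0 : 74.2 : 100.0 : 48.1 : 7.5

Iridium pattern (n=2): 0.139129 : 0.467742 : 0.393129
Rubidium pattern (n=2): 0.52085089 : 0.40169822 : 0.07745089
Convolve the two distributions (both contribute in 2-u steps):
  M: 0.139129×0.52085089 = 0.072465
  M+2: 0.139129×0.40169822 + 0.467742×0.52085089 = 0.299512
  M+4: 0.139129×0.07745089 + 0.467742×0.40169822 + 0.393129×0.52085089 = 0.403428
  M+6: 0.467742×0.07745089 + 0.393129×0.40169822 = 0.194146
  M+8: 0.393129×0.07745089 = 0.030448
Scale to base peak (0.403428) = 100: 18.0 : 74.2 : 100.0 : 48.1 : 7.5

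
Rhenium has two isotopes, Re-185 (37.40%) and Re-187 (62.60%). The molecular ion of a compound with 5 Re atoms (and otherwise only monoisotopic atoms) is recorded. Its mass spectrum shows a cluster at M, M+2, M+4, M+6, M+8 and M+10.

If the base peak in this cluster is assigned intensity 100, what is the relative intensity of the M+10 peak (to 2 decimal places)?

(0.3740 + 0.6260)^5 gives M 0.0073, M+2 0.0612, M+4 0.2050, M+6 0.3431, M+8 0.2872, M+10 0.0961; the largest is M+6.
P(M+6) = C(5,3) × 0.3740^2 × 0.6260^3 = 10 × 0.139876 × 0.24531438 = 0.343136 (base)
P(M+10) = C(5,5) × 0.3740^0 × 0.6260^5 = 1 × 1.0000 × 0.09613282 = 0.096133
Relative intensity = 0.096133 / 0.343136 × 100 = 28.02

28.02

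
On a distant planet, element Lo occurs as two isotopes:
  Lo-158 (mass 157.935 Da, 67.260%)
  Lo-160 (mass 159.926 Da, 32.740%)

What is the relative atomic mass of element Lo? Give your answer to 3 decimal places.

158.587 Da

Ar = Σ fᵢ·mᵢ = 0.67260 × 157.935 + 0.32740 × 159.926
= 106.2271 + 52.3598 = 158.5869 Da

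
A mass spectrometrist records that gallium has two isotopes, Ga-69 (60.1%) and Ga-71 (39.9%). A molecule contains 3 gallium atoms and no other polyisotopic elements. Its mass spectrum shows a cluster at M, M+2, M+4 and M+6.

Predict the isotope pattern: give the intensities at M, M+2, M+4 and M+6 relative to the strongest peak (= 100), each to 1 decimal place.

Expanding (0.601 + 0.399)^3:
P(M) = 0.601^3 = 0.217082
P(M+2) = 3 × 0.601^2 × 0.399^1 = 0.432358
P(M+4) = 3 × 0.601^1 × 0.399^2 = 0.287039
P(M+6) = 0.399^3 = 0.063521
The M+2 peak is largest (0.432358); scaling to 100 gives 50.2 : 100.0 : 66.4 : 14.7.

50.2 : 100.0 : 66.4 : 14.7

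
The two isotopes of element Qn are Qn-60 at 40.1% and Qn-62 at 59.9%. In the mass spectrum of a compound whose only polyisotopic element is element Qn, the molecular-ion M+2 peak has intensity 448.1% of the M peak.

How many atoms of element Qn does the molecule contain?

3

With n Qn atoms, P(M+2)/P(M) = C(n,1)·p^(n−1)q / p^n = n·q/p = n · 0.599/0.401.
n = 4.481 × 0.401/0.599 = 3.00 ≈ 3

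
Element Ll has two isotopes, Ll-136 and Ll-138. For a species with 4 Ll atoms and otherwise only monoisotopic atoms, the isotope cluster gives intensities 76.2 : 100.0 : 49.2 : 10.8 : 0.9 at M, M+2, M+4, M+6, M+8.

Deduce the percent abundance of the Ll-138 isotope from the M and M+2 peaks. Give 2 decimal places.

24.70%

If p is the fraction of Ll that is Ll-136, then I(M+2)/I(M) = [C(4,1)·p^3·(1−p)] / p^4 = 4·(1−p)/p = 100.0/76.2 = 1.3123
(1−p)/p = 1.3123/4 = 0.3281  ⇒  p = 1/(1 + 0.3281) = 0.7530
Ll-136: 75.30%, Ll-138: 24.70%.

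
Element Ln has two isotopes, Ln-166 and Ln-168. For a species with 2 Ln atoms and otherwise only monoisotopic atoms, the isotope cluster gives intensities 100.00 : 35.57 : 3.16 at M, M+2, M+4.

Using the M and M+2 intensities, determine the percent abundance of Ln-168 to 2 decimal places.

Write p for the Ln-166 fraction. I(M+2)/I(M) = [C(2,1)·p^1·(1−p)] / p^2 = 2·(1−p)/p = 35.57/100.00 = 0.3557
(1−p)/p = 0.3557/2 = 0.1779  ⇒  p = 1/(1 + 0.1779) = 0.8490
Ln-166: 84.90%, Ln-168: 15.10%.

15.10%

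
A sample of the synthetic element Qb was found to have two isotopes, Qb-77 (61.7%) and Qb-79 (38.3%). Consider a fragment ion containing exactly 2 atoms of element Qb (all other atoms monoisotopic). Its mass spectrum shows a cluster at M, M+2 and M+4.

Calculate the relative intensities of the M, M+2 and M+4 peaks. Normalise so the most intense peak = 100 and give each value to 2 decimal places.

The 2 Qb atoms are independent, so intensities follow the terms of (0.617 + 0.383)^2.
P(M) = 0.617^2 = 0.380689
P(M+2) = 2 × 0.617^1 × 0.383^1 = 0.472622
P(M+4) = 0.383^2 = 0.146689
The M+2 peak is largest (0.472622); scaling to 100 gives 80.55 : 100.00 : 31.04.

80.55 : 100.00 : 31.04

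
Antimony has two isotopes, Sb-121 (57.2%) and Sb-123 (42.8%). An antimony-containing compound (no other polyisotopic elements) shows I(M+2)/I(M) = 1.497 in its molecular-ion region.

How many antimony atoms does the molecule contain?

The M+2/M ratio from n Sb atoms is n · q/p = n · 0.428/0.572.
n = 1.497 × 0.572/0.428 = 2.00 ≈ 2

2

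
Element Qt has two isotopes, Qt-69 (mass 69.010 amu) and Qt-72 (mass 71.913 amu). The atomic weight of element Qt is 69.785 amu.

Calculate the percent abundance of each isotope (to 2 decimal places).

Qt-69: 73.30%, Qt-72: 26.70%

Let x be the fractional abundance of Qt-69; then Qt-72 has abundance 1 − x.
69.010·x + 71.913·(1 − x) = 69.785
(69.010 − 71.913)·x = 69.785 − 71.913
x = -2.128 / -2.903 = 0.73303 → 73.30% Qt-69, 26.70% Qt-72.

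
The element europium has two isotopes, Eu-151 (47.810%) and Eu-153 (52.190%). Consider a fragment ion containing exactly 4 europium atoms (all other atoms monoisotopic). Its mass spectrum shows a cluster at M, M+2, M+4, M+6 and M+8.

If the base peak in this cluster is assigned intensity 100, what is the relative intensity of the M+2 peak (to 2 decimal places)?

(0.47810 + 0.52190)^4 gives M 0.0522, M+2 0.2281, M+4 0.3736, M+6 0.2719, M+8 0.0742; the largest is M+4.
P(M+4) = C(4,2) × 0.47810^2 × 0.52190^2 = 6 × 0.22857961 × 0.27237961 = 0.373563 (base)
P(M+2) = C(4,1) × 0.47810^3 × 0.52190^1 = 4 × 0.10928391 × 0.5219 = 0.228141
Relative intensity = 0.228141 / 0.373563 × 100 = 61.07

61.07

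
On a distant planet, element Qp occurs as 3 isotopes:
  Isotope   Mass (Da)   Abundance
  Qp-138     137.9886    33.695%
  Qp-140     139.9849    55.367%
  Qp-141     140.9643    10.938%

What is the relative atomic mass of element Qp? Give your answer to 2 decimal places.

The abundance-weighted mean is 0.33695 × 137.9886 + 0.55367 × 139.9849 + 0.10938 × 140.9643
= 46.49526 + 77.50544 + 15.41868 = 139.41938 Da

139.42 Da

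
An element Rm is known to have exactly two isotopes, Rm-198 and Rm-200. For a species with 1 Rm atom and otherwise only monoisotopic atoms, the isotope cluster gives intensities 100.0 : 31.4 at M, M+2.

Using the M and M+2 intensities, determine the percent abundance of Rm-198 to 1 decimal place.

76.1%

Let p = fractional abundance of Rm-198. I(M+2)/I(M) = [C(1,1)·p^0·(1−p)] / p^1 = 1·(1−p)/p = 31.4/100.0 = 0.3140
(1−p)/p = 0.3140/1 = 0.3140  ⇒  p = 1/(1 + 0.3140) = 0.7610
Rm-198: 76.1%, Rm-200: 23.9%.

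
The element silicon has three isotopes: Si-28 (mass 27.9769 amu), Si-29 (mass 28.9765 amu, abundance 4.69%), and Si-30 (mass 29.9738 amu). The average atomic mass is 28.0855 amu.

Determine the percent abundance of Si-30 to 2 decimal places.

Let x and y be the fractions of Si-28 and Si-30. Then x + y = 1 − 0.0469 = 0.9531 and 27.9769x + 29.9738y = 28.0855 − 0.0469×28.9765 = 26.72650215.
Substituting: 27.9769x + 29.9738(0.9531 − x) = 26.72650215
(27.9769 − 29.9738)x = -1.84152663  ⇒  x = 0.92219, y = 0.03091
Si-28: 92.22%, Si-30: 3.09%.

3.09%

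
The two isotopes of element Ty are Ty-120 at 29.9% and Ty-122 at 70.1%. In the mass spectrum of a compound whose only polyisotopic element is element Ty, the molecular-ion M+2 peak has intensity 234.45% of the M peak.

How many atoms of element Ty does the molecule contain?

1

With n Ty atoms, P(M+2)/P(M) = C(n,1)·p^(n−1)q / p^n = n·q/p = n · 0.701/0.299.
n = 2.3445 × 0.299/0.701 = 1.00 ≈ 1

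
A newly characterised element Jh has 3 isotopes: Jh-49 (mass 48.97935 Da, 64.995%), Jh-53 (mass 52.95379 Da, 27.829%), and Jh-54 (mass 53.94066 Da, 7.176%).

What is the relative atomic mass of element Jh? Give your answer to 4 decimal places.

The abundance-weighted mean is 0.64995 × 48.97935 + 0.27829 × 52.95379 + 0.07176 × 53.94066
= 31.834129 + 14.736510 + 3.870782 = 50.441421 Da

50.4414 Da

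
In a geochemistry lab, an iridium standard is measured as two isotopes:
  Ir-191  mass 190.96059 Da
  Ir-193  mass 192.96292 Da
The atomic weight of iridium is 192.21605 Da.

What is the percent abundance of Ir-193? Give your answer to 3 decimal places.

62.700%

With x = fraction of Ir-191 (so Ir-193 is 1 − x):
190.96059·x + 192.96292·(1 − x) = 192.21605
(190.96059 − 192.96292)·x = 192.21605 − 192.96292
x = -0.74687 / -2.00233 = 0.37300 → 37.300% Ir-191, 62.700% Ir-193.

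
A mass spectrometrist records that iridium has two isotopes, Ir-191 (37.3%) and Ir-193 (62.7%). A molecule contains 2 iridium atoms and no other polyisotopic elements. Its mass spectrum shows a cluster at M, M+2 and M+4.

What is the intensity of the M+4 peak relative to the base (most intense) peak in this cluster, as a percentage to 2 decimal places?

84.05%

Binomial terms of (0.373 + 0.627)^2: M 0.1391, M+2 0.4677, M+4 0.3931 → M+2 is the base peak.
P(M+2) = C(2,1) × 0.373^1 × 0.627^1 = 2 × 0.3730 × 0.6270 = 0.467742 (base)
P(M+4) = C(2,2) × 0.373^0 × 0.627^2 = 1 × 1.0000 × 0.393129 = 0.393129
Relative intensity = 0.393129 / 0.467742 × 100 = 84.05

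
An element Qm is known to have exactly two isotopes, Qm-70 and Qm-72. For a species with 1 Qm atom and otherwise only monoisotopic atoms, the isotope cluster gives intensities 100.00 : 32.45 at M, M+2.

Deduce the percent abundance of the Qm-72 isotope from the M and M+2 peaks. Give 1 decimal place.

Let p = fractional abundance of Qm-70. I(M+2)/I(M) = [C(1,1)·p^0·(1−p)] / p^1 = 1·(1−p)/p = 32.45/100.00 = 0.3245
(1−p)/p = 0.3245/1 = 0.3245  ⇒  p = 1/(1 + 0.3245) = 0.7550
Qm-70: 75.5%, Qm-72: 24.5%.

24.5%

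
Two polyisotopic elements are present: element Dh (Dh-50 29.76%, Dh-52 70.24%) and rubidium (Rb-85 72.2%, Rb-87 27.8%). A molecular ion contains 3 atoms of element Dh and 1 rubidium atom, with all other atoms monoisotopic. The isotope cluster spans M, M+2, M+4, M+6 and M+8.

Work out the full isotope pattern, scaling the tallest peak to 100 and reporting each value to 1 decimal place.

Element Dh pattern (n=3): 0.02635717 : 0.18662577 : 0.44047695 : 0.34654011
Rubidium pattern (n=1): 0.7220 : 0.2780
Convolve the two distributions (both contribute in 2-u steps):
  M: 0.02635717×0.7220 = 0.019030
  M+2: 0.02635717×0.2780 + 0.18662577×0.7220 = 0.142071
  M+4: 0.18662577×0.2780 + 0.44047695×0.7220 = 0.369906
  M+6: 0.44047695×0.2780 + 0.34654011×0.7220 = 0.372655
  M+8: 0.34654011×0.2780 = 0.096338
Scale to base peak (0.372655) = 100: 5.1 : 38.1 : 99.3 : 100.0 : 25.9

5.1 : 38.1 : 99.3 : 100.0 : 25.9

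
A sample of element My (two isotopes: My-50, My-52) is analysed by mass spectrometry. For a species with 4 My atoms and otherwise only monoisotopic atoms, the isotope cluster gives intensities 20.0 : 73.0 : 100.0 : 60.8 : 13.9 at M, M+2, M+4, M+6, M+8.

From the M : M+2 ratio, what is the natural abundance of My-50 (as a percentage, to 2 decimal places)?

52.29%

Write p for the My-50 fraction. I(M+2)/I(M) = [C(4,1)·p^3·(1−p)] / p^4 = 4·(1−p)/p = 73.0/20.0 = 3.6500
(1−p)/p = 3.6500/4 = 0.9125  ⇒  p = 1/(1 + 0.9125) = 0.5229
My-50: 52.29%, My-52: 47.71%.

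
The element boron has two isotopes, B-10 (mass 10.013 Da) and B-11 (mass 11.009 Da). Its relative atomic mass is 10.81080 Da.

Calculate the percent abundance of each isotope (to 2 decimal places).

B-10: 19.90%, B-11: 80.10%

With x = fraction of B-10 (so B-11 is 1 − x):
10.013·x + 11.009·(1 − x) = 10.81080
(10.013 − 11.009)·x = 10.81080 − 11.009
x = -0.19820 / -0.996 = 0.19900 → 19.90% B-10, 80.10% B-11.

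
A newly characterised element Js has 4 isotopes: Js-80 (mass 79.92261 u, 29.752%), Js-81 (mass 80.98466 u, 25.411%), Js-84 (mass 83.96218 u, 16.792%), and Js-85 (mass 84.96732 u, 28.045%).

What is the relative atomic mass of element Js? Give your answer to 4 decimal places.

82.2856 u

Weight each isotope mass by its fractional abundance: 0.29752 × 79.92261 + 0.25411 × 80.98466 + 0.16792 × 83.96218 + 0.28045 × 84.96732
= 23.778575 + 20.579012 + 14.098929 + 23.829085 = 82.285601 u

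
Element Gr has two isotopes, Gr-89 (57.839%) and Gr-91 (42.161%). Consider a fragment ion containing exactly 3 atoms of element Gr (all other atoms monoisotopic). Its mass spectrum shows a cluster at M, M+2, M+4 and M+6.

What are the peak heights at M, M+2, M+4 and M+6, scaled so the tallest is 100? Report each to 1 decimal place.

45.7 : 100.0 : 72.9 : 17.7

The 3 Gr atoms are independent, so intensities follow the terms of (0.57839 + 0.42161)^3.
P(M) = 0.57839^3 = 0.193492
P(M+2) = 3 × 0.57839^2 × 0.42161^1 = 0.423130
P(M+4) = 3 × 0.57839^1 × 0.42161^2 = 0.308435
P(M+6) = 0.42161^3 = 0.074943
The M+2 peak is largest (0.423130); scaling to 100 gives 45.7 : 100.0 : 72.9 : 17.7.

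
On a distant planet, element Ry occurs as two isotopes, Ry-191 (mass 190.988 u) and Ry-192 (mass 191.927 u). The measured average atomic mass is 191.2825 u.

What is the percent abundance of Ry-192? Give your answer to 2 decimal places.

31.36%

Writing the weighted mean with unknown fraction x of Ry-191:
190.988·x + 191.927·(1 − x) = 191.2825
(190.988 − 191.927)·x = 191.2825 − 191.927
x = -0.6445 / -0.939 = 0.68637 → 68.64% Ry-191, 31.36% Ry-192.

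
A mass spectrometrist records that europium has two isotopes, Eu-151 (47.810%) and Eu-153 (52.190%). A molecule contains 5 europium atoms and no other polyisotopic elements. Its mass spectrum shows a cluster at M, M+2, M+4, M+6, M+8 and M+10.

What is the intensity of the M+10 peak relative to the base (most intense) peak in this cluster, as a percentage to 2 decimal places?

Binomial terms of (0.47810 + 0.52190)^5: M 0.0250, M+2 0.1363, M+4 0.2977, M+6 0.3249, M+8 0.1774, M+10 0.0387 → M+6 is the base peak.
P(M+6) = C(5,3) × 0.47810^2 × 0.52190^3 = 10 × 0.22857961 × 0.14215492 = 0.324937 (base)
P(M+10) = C(5,5) × 0.47810^0 × 0.52190^5 = 1 × 1.0000 × 0.0387201 = 0.038720
Relative intensity = 0.038720 / 0.324937 × 100 = 11.92

11.92%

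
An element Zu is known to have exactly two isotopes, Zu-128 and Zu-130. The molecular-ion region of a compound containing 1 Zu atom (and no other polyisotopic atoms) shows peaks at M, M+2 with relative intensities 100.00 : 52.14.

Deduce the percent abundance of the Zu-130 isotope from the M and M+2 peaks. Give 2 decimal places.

34.27%

Let p = fractional abundance of Zu-128. I(M+2)/I(M) = [C(1,1)·p^0·(1−p)] / p^1 = 1·(1−p)/p = 52.14/100.00 = 0.5214
(1−p)/p = 0.5214/1 = 0.5214  ⇒  p = 1/(1 + 0.5214) = 0.6573
Zu-128: 65.73%, Zu-130: 34.27%.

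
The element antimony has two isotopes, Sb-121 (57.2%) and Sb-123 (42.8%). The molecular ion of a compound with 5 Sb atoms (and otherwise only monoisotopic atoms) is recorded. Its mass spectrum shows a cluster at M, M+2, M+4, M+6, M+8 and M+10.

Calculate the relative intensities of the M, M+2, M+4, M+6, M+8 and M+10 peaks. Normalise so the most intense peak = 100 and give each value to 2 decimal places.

17.86 : 66.82 : 100.00 : 74.83 : 27.99 : 4.19

Expanding (0.572 + 0.428)^5:
P(M) = 0.572^5 = 0.061232
P(M+2) = 5 × 0.572^4 × 0.428^1 = 0.229086
P(M+4) = 10 × 0.572^3 × 0.428^2 = 0.342827
P(M+6) = 10 × 0.572^2 × 0.428^3 = 0.256521
P(M+8) = 5 × 0.572^1 × 0.428^4 = 0.095971
P(M+10) = 0.428^5 = 0.014362
The M+4 peak is largest (0.342827); scaling to 100 gives 17.86 : 66.82 : 100.00 : 74.83 : 27.99 : 4.19.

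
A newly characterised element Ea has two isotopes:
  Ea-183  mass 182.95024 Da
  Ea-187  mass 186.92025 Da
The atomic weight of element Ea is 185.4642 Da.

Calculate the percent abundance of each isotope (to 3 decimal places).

Ea-183: 36.676%, Ea-187: 63.324%

Writing the weighted mean with unknown fraction x of Ea-183:
182.95024·x + 186.92025·(1 − x) = 185.4642
(182.95024 − 186.92025)·x = 185.4642 − 186.92025
x = -1.45605 / -3.97001 = 0.36676 → 36.676% Ea-183, 63.324% Ea-187.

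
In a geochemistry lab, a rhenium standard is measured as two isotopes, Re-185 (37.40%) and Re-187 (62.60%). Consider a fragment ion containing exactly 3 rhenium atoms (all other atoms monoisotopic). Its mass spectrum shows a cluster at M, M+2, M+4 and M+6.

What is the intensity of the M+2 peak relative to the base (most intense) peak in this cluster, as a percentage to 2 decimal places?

59.74%

(0.3740 + 0.6260)^3 gives M 0.0523, M+2 0.2627, M+4 0.4397, M+6 0.2453; the largest is M+4.
P(M+4) = C(3,2) × 0.3740^1 × 0.6260^2 = 3 × 0.3740 × 0.391876 = 0.439685 (base)
P(M+2) = C(3,1) × 0.3740^2 × 0.6260^1 = 3 × 0.139876 × 0.6260 = 0.262687
Relative intensity = 0.262687 / 0.439685 × 100 = 59.74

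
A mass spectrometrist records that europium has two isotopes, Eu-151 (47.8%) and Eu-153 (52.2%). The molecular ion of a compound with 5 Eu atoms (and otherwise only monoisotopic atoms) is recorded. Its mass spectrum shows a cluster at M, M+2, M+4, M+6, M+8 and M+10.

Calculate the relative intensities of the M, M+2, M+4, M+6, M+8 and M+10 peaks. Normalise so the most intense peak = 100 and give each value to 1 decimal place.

Expanding (0.478 + 0.522)^5:
P(M) = 0.478^5 = 0.024954
P(M+2) = 5 × 0.478^4 × 0.522^1 = 0.136255
P(M+4) = 10 × 0.478^3 × 0.522^2 = 0.297594
P(M+6) = 10 × 0.478^2 × 0.522^3 = 0.324988
P(M+8) = 5 × 0.478^1 × 0.522^4 = 0.177452
P(M+10) = 0.522^5 = 0.038757
The M+6 peak is largest (0.324988); scaling to 100 gives 7.7 : 41.9 : 91.6 : 100.0 : 54.6 : 11.9.

7.7 : 41.9 : 91.6 : 100.0 : 54.6 : 11.9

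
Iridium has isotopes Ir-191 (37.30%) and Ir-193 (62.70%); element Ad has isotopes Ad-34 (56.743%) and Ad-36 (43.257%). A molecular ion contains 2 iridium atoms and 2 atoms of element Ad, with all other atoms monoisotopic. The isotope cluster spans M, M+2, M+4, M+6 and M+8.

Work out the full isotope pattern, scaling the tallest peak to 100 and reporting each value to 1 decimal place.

11.7 : 57.3 : 100.0 : 73.4 : 19.2

Iridium pattern (n=2): 0.139129 : 0.467742 : 0.393129
Element Ad pattern (n=2): 0.3219768 : 0.49090639 : 0.1871168
Convolve the two distributions (both contribute in 2-u steps):
  M: 0.139129×0.3219768 = 0.044796
  M+2: 0.139129×0.49090639 + 0.467742×0.3219768 = 0.218901
  M+4: 0.139129×0.1871168 + 0.467742×0.49090639 + 0.393129×0.3219768 = 0.382229
  M+6: 0.467742×0.1871168 + 0.393129×0.49090639 = 0.280512
  M+8: 0.393129×0.1871168 = 0.073561
Scale to base peak (0.382229) = 100: 11.7 : 57.3 : 100.0 : 73.4 : 19.2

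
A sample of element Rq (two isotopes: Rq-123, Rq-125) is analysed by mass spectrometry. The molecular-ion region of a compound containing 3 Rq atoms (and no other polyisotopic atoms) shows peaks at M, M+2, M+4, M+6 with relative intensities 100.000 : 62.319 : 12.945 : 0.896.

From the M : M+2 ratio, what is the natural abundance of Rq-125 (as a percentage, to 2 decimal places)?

17.20%

Write p for the Rq-123 fraction. I(M+2)/I(M) = [C(3,1)·p^2·(1−p)] / p^3 = 3·(1−p)/p = 62.319/100.000 = 0.6232
(1−p)/p = 0.6232/3 = 0.2077  ⇒  p = 1/(1 + 0.2077) = 0.8280
Rq-123: 82.80%, Rq-125: 17.20%.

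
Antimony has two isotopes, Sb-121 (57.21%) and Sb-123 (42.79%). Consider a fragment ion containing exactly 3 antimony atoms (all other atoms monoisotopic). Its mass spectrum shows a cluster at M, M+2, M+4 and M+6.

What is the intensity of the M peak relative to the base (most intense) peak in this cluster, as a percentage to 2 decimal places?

(0.5721 + 0.4279)^3 gives M 0.1872, M+2 0.4202, M+4 0.3143, M+6 0.0783; the largest is M+2.
P(M+2) = C(3,1) × 0.5721^2 × 0.4279^1 = 3 × 0.32729841 × 0.4279 = 0.420153 (base)
P(M) = C(3,0) × 0.5721^3 × 0.4279^0 = 1 × 0.18724742 × 1.0000 = 0.187247
Relative intensity = 0.187247 / 0.420153 × 100 = 44.57

44.57%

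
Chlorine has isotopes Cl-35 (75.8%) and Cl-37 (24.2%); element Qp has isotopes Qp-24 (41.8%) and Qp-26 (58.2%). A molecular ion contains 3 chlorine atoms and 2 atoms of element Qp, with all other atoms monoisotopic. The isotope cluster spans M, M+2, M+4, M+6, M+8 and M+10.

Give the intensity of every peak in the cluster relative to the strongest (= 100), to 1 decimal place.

20.4 : 76.2 : 100.0 : 55.8 : 13.9 : 1.3

Chlorine pattern (n=3): 0.43551951 : 0.41713346 : 0.13317454 : 0.01417249
Element Qp pattern (n=2): 0.174724 : 0.486552 : 0.338724
Convolve the two distributions (both contribute in 2-u steps):
  M: 0.43551951×0.174724 = 0.076096
  M+2: 0.43551951×0.486552 + 0.41713346×0.174724 = 0.284786
  M+4: 0.43551951×0.338724 + 0.41713346×0.486552 + 0.13317454×0.174724 = 0.373747
  M+6: 0.41713346×0.338724 + 0.13317454×0.486552 + 0.01417249×0.174724 = 0.208566
  M+8: 0.13317454×0.338724 + 0.01417249×0.486552 = 0.052005
  M+10: 0.01417249×0.338724 = 0.004801
Scale to base peak (0.373747) = 100: 20.4 : 76.2 : 100.0 : 55.8 : 13.9 : 1.3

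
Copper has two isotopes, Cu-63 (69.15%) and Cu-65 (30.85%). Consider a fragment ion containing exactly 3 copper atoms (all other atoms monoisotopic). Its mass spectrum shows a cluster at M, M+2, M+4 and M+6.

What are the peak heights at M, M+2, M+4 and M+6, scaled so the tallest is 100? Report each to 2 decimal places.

Each Cu atom is independently Cu-63 (p = 0.6915) or Cu-65 (q = 0.3085); the cluster is the binomial expansion (p + q)^3.
P(M) = 0.6915^3 = 0.330656
P(M+2) = 3 × 0.6915^2 × 0.3085^1 = 0.442548
P(M+4) = 3 × 0.6915^1 × 0.3085^2 = 0.197435
P(M+6) = 0.3085^3 = 0.029361
The M+2 peak is largest (0.442548); scaling to 100 gives 74.72 : 100.00 : 44.61 : 6.63.

74.72 : 100.00 : 44.61 : 6.63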